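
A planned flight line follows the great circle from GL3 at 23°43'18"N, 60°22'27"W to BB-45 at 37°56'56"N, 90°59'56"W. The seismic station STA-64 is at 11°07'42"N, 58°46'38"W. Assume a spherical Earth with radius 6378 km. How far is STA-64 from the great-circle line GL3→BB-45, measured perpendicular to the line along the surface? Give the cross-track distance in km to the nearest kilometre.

1029 km

GL3: φ = +23.72167°, λ = -60.37417°
BB-45: φ = +37.94889°, λ = -90.99889°
STA-64: φ = +11.12833°, λ = -58.77722°
δ₁₃ = central angle GL3→STA-64 = 0.221390 rad  (haversine)
θ₁₃ = bearing GL3→STA-64 = 172.847°,  θ₁₂ = bearing GL3→BB-45 = 305.828°
dₓₜ = R·arcsin(sin δ₁₃ · sin(θ₁₃ − θ₁₂)) = 6378·arcsin(0.21959·sin(-132.981°)) = -1029.042 km
|dₓₜ| = 1029.042 km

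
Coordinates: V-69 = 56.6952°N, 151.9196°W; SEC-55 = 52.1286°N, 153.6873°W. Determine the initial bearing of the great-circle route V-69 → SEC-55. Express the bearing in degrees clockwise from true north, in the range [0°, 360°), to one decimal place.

193.4°

Δλ = -1.7677°
y = sin Δλ · cos φ₂ = -0.018937
x = cos φ₁ sin φ₂ − sin φ₁ cos φ₂ cos Δλ = -0.079374
θ = atan2(y, x) = -166.5813° → 193.4187° (mod 360°)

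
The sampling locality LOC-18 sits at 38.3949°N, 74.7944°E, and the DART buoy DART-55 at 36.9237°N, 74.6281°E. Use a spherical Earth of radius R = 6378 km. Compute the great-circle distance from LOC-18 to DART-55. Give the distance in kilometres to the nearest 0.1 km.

Δφ = -1.4712°,  Δλ = -0.1663°
a = sin²(Δφ/2) + cos φ₁ cos φ₂ sin²(Δλ/2) = 0.000166
c = 2·arcsin(√a) = 0.025780 rad = 1.4771°
d = R·c = 6378 × 0.025780 = 164.4 km

164.4 km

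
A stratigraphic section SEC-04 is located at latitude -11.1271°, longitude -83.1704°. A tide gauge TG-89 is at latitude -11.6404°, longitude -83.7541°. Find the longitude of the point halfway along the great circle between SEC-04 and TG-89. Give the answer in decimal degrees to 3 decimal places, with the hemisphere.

83.462°W

Bx = cos φ₂ cos Δλ = 0.979382,  By = cos φ₂ sin Δλ = -0.009978
φₘ = atan2(sin φ₁ + sin φ₂, √((cos φ₁ + Bx)² + By²)) = -11.38389°
λₘ = λ₁ + atan2(By, cos φ₁ + Bx) = -83.46199°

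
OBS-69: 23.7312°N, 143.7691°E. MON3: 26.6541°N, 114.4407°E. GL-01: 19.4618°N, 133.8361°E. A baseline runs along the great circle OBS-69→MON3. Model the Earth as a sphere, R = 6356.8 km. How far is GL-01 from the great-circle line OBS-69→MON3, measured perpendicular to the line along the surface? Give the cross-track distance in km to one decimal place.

δ₁₃ = central angle OBS-69→GL-01 = 0.177508 rad  (haversine)
θ₁₃ = bearing OBS-69→GL-01 = 247.083°,  θ₁₂ = bearing OBS-69→MON3 = 282.505°
dₓₜ = R·arcsin(sin δ₁₃ · sin(θ₁₃ − θ₁₂)) = 6356.8·arcsin(0.17658·sin(-35.422°)) = -651.721 km
|dₓₜ| = 651.721 km

651.7 km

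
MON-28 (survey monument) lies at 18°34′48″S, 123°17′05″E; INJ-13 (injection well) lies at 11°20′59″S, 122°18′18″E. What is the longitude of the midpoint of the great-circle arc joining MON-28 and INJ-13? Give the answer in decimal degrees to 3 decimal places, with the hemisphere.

MON-28: φ = -18.58000°, λ = +123.28472°
INJ-13: φ = -11.34972°, λ = +122.30500°
Bx = cos φ₂ cos Δλ = 0.980301,  By = cos φ₂ sin Δλ = -0.016764
φₘ = atan2(sin φ₁ + sin φ₂, √((cos φ₁ + Bx)² + By²)) = -14.96538°
λₘ = λ₁ + atan2(By, cos φ₁ + Bx) = 122.78659°

122.787°E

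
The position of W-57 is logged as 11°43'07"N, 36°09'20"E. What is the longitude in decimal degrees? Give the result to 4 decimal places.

36.1556°E

36° + 9′/60 + 20″/3600 = 36 + 0.15000 + 0.00556 = 36.1556°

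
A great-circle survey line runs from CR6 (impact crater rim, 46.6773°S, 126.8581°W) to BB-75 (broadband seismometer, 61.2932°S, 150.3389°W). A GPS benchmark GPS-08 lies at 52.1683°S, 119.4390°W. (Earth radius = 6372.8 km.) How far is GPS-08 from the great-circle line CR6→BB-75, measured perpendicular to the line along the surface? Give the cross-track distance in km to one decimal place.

775.6 km

δ₁₃ = central angle CR6→GPS-08 = 0.127458 rad  (haversine)
θ₁₃ = bearing CR6→GPS-08 = 141.460°,  θ₁₂ = bearing CR6→BB-75 = 214.232°
dₓₜ = R·arcsin(sin δ₁₃ · sin(θ₁₃ − θ₁₂)) = 6372.8·arcsin(0.12711·sin(-72.772°)) = -775.635 km
|dₓₜ| = 775.635 km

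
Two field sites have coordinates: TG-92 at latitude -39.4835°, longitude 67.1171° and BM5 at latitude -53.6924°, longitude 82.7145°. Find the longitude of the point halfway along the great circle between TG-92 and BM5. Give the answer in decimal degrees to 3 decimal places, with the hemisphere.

73.882°E

Bx = cos φ₂ cos Δλ = 0.570315,  By = cos φ₂ sin Δλ = 0.159207
φₘ = atan2(sin φ₁ + sin φ₂, √((cos φ₁ + Bx)² + By²)) = -46.84902°
λₘ = λ₁ + atan2(By, cos φ₁ + Bx) = 73.88210°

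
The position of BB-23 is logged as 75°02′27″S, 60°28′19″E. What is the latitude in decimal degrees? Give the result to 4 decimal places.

75° + 2′/60 + 27″/3600 = 75 + 0.03333 + 0.00750 = 75.0408°

75.0408°S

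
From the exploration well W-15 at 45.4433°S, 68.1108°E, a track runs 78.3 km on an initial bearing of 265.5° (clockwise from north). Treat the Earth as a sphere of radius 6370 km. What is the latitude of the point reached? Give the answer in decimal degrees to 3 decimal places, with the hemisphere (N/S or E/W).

45.494°S

δ = d/R = 78.3/6370 = 0.012292 rad
φ₂ = arcsin(sin φ₁ cos δ + cos φ₁ sin δ cos θ)
   = arcsin(-0.71256·0.99992 + 0.70161·0.01229·-0.07846) = -45.49418°
λ₂ = λ₁ + atan2(sin θ sin δ cos φ₁, cos δ − sin φ₁ sin φ₂) = 67.10917°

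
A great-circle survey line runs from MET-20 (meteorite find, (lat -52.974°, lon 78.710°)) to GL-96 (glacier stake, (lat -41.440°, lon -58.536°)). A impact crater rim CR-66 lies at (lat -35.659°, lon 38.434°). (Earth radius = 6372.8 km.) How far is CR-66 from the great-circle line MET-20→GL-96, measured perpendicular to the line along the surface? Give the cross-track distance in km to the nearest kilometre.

3512 km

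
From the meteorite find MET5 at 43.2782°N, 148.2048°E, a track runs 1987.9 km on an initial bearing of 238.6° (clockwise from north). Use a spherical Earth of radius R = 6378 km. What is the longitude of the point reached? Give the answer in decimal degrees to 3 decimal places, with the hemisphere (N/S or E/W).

130.140°E

δ = d/R = 1987.9/6378 = 0.311681 rad
φ₂ = arcsin(sin φ₁ cos δ + cos φ₁ sin δ cos θ)
   = arcsin(0.68554·0.95182 + 0.72803·0.30666·-0.52101) = 32.42479°
λ₂ = λ₁ + atan2(sin θ sin δ cos φ₁, cos δ − sin φ₁ sin φ₂) = 130.13992°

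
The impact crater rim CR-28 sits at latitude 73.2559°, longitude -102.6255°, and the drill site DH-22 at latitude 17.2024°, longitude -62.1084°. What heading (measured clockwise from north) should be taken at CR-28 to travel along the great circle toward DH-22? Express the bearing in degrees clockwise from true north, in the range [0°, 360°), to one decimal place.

134.5°

Δλ = 40.5171°
y = sin Δλ · cos φ₂ = 0.620612
x = cos φ₁ sin φ₂ − sin φ₁ cos φ₂ cos Δλ = -0.610210
θ = atan2(y, x) = 134.5158° → 134.5158° (mod 360°)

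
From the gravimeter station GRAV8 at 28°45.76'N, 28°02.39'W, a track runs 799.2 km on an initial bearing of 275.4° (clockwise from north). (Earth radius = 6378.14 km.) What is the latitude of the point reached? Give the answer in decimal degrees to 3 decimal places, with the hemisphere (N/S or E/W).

29.191°N

GRAV8: φ = +28.76267°, λ = -28.03983°
δ = d/R = 799.2/6378.14 = 0.125303 rad
φ₂ = arcsin(sin φ₁ cos δ + cos φ₁ sin δ cos θ)
   = arcsin(0.48118·0.99216 + 0.87662·0.12498·0.09411) = 29.19084°
λ₂ = λ₁ + atan2(sin θ sin δ cos φ₁, cos δ − sin φ₁ sin φ₂) = -36.23358°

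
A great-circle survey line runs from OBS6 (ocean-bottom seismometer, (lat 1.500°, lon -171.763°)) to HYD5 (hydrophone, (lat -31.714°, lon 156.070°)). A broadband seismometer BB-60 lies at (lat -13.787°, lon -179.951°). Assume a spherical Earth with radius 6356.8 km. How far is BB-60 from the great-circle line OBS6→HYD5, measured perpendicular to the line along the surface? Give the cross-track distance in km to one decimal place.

δ₁₃ = central angle OBS6→BB-60 = 0.302078 rad  (haversine)
θ₁₃ = bearing OBS6→BB-60 = 207.706°,  θ₁₂ = bearing OBS6→HYD5 = 219.760°
dₓₜ = R·arcsin(sin δ₁₃ · sin(θ₁₃ − θ₁₂)) = 6356.8·arcsin(0.29750·sin(-12.055°)) = -395.214 km
|dₓₜ| = 395.214 km

395.2 km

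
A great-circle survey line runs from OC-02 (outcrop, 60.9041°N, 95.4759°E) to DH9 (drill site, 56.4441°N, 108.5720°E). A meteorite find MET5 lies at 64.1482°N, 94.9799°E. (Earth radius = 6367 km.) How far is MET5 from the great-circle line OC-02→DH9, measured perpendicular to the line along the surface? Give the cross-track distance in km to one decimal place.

308.7 km

δ₁₃ = central angle OC-02→MET5 = 0.056760 rad  (haversine)
θ₁₃ = bearing OC-02→MET5 = 356.185°,  θ₁₂ = bearing OC-02→DH9 = 117.501°
dₓₜ = R·arcsin(sin δ₁₃ · sin(θ₁₃ − θ₁₂)) = 6367·arcsin(0.05673·sin(238.684°)) = -308.698 km
|dₓₜ| = 308.698 km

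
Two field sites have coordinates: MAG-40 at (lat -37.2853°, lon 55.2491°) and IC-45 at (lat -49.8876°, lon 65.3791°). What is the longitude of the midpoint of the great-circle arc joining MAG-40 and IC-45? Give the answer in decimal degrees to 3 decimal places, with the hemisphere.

59.780°E

Bx = cos φ₂ cos Δλ = 0.634245,  By = cos φ₂ sin Δλ = 0.113319
φₘ = atan2(sin φ₁ + sin φ₂, √((cos φ₁ + Bx)² + By²)) = -43.69717°
λₘ = λ₁ + atan2(By, cos φ₁ + Bx) = 59.78038°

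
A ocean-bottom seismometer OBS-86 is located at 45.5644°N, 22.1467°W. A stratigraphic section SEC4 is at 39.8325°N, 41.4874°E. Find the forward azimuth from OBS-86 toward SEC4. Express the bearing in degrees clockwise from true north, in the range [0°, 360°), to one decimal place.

73.4°

Δλ = 63.6341°
y = sin Δλ · cos φ₂ = 0.688038
x = cos φ₁ sin φ₂ − sin φ₁ cos φ₂ cos Δλ = 0.204939
θ = atan2(y, x) = 73.4134° → 73.4134° (mod 360°)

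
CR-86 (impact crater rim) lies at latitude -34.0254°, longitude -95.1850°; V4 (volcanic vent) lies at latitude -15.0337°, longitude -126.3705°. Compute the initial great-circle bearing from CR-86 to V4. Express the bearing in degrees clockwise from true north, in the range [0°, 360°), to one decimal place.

296.3°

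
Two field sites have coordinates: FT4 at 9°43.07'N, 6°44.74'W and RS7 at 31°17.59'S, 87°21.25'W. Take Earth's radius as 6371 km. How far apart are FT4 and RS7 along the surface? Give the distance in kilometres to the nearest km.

9690 km

FT4: φ = +9.71783°, λ = -6.74567°
RS7: φ = -31.29317°, λ = -87.35417°
Δφ = -41.0110°,  Δλ = -80.6085°
a = sin²(Δφ/2) + cos φ₁ cos φ₂ sin²(Δλ/2) = 0.475118
c = 2·arcsin(√a) = 1.521012 rad = 87.1476°
d = R·c = 6371 × 1.521012 = 9690.4 km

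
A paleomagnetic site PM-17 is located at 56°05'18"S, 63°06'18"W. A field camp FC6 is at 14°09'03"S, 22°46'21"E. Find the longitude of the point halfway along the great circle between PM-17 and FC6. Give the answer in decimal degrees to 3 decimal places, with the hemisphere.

6.086°W

PM-17: φ = -56.08833°, λ = -63.10500°
FC6: φ = -14.15083°, λ = +22.77250°
Bx = cos φ₂ cos Δλ = 0.069708,  By = cos φ₂ sin Δλ = 0.967147
φₘ = atan2(sin φ₁ + sin φ₂, √((cos φ₁ + Bx)² + By²)) = -42.97968°
λₘ = λ₁ + atan2(By, cos φ₁ + Bx) = -6.08622°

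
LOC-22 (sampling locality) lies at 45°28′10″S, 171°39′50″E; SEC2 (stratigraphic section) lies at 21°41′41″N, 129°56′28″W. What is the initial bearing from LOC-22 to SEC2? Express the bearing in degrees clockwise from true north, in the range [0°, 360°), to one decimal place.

LOC-22: φ = -45.46944°, λ = +171.66389°
SEC2: φ = +21.69472°, λ = -129.94111°
Δλ = 58.3950°
y = sin Δλ · cos φ₂ = 0.791354
x = cos φ₁ sin φ₂ − sin φ₁ cos φ₂ cos Δλ = 0.606367
θ = atan2(y, x) = 52.5392° → 52.5392° (mod 360°)

52.5°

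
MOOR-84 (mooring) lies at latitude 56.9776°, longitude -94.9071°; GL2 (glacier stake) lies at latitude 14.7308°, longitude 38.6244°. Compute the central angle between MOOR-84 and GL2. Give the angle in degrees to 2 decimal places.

Δφ = -42.2468°,  Δλ = 133.5315°
a = sin²(Δφ/2) + cos φ₁ cos φ₂ sin²(Δλ/2) = 0.574905
c = 2·arcsin(√a) = 1.721172 rad = 98.6159°

98.62°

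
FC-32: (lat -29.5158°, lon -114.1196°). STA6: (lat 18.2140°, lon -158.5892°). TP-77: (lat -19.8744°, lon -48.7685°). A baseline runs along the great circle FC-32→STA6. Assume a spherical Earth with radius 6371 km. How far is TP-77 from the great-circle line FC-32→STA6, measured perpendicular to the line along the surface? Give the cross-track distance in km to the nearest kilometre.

3333 km

δ₁₃ = central angle FC-32→TP-77 = 1.037006 rad  (haversine)
θ₁₃ = bearing FC-32→TP-77 = 96.845°,  θ₁₂ = bearing FC-32→STA6 = 312.322°
dₓₜ = R·arcsin(sin δ₁₃ · sin(θ₁₃ − θ₁₂)) = 6371·arcsin(0.86088·sin(-215.477°)) = 3333.143 km
|dₓₜ| = 3333.143 km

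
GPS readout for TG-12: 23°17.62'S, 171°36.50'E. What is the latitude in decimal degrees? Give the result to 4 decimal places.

23° + 17.62′/60 = 23 + 0.29367 = 23.2937°

23.2937°S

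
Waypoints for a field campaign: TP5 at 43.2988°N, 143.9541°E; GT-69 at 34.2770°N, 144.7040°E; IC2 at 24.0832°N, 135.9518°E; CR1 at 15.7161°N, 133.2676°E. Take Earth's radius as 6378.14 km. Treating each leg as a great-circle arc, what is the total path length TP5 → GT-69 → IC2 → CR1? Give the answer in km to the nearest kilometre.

3396 km

TP5→GT-69: c = 0.157788 rad, d = 1006.40 km
GT-69→IC2: c = 0.222130 rad, d = 1416.78 km
IC2→CR1: c = 0.152517 rad, d = 972.77 km
Total = 1006.40 + 1416.78 + 972.77 = 3395.95 km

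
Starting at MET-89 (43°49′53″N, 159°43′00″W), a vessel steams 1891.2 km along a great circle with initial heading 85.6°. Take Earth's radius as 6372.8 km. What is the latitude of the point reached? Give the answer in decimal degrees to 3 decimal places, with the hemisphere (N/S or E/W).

MET-89: φ = +43.83139°, λ = -159.71667°
δ = d/R = 1891.2/6372.8 = 0.296761 rad
φ₂ = arcsin(sin φ₁ cos δ + cos φ₁ sin δ cos θ)
   = arcsin(0.69254·0.95629 + 0.72138·0.29242·0.07672) = 42.72268°
λ₂ = λ₁ + atan2(sin θ sin δ cos φ₁, cos δ − sin φ₁ sin φ₂) = -136.33370°

42.723°N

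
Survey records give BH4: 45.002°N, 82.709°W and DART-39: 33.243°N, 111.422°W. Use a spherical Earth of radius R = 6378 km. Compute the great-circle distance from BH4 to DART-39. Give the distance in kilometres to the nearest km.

2783 km

Δφ = -11.7590°,  Δλ = -28.7130°
a = sin²(Δφ/2) + cos φ₁ cos φ₂ sin²(Δλ/2) = 0.046852
c = 2·arcsin(√a) = 0.436358 rad = 25.0015°
d = R·c = 6378 × 0.436358 = 2783.1 km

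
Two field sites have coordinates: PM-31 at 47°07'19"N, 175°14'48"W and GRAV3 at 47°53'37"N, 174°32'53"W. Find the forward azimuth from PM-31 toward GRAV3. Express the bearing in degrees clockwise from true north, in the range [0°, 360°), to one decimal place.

31.2°

PM-31: φ = +47.12194°, λ = -175.24667°
GRAV3: φ = +47.89361°, λ = -174.54806°
Δλ = 0.6986°
y = sin Δλ · cos φ₂ = 0.008175
x = cos φ₁ sin φ₂ − sin φ₁ cos φ₂ cos Δλ = 0.013504
θ = atan2(y, x) = 31.1904° → 31.1904° (mod 360°)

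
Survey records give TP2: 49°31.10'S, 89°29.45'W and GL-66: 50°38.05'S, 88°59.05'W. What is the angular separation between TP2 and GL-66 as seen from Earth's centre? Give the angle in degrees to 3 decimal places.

1.162°

TP2: φ = -49.51833°, λ = -89.49083°
GL-66: φ = -50.63417°, λ = -88.98417°
Δφ = -1.1158°,  Δλ = 0.5067°
a = sin²(Δφ/2) + cos φ₁ cos φ₂ sin²(Δλ/2) = 0.000103
c = 2·arcsin(√a) = 0.020285 rad = 1.1622°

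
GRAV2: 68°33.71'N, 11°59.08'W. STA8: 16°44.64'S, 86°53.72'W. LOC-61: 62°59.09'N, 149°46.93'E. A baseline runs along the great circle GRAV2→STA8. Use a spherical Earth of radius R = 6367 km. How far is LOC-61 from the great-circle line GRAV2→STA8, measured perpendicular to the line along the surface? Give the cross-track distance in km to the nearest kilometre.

4376 km

GRAV2: φ = +68.56183°, λ = -11.98467°
STA8: φ = -16.74400°, λ = -86.89533°
LOC-61: φ = +62.98483°, λ = +149.78217°
δ₁₃ = central angle GRAV2→LOC-61 = 0.834477 rad  (haversine)
θ₁₃ = bearing GRAV2→LOC-61 = 11.058°,  θ₁₂ = bearing GRAV2→STA8 = 249.955°
dₓₜ = R·arcsin(sin δ₁₃ · sin(θ₁₃ − θ₁₂)) = 6367·arcsin(0.74095·sin(-238.897°)) = 4375.823 km
|dₓₜ| = 4375.823 km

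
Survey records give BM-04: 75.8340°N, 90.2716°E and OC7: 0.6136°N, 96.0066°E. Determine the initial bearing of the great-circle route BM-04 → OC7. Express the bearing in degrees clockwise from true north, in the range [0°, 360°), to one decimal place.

174.1°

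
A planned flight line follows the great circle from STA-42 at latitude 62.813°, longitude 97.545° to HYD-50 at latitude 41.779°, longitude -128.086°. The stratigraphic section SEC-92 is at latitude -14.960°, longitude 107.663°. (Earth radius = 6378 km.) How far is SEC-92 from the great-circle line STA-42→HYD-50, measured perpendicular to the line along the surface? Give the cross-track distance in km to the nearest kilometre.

4848 km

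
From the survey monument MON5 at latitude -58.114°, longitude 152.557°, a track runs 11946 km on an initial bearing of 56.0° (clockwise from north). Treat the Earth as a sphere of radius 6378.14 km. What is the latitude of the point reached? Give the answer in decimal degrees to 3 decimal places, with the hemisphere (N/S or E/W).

32.322°N

δ = d/R = 11946/6378.14 = 1.872960 rad
φ₂ = arcsin(sin φ₁ cos δ + cos φ₁ sin δ cos θ)
   = arcsin(-0.84910·-0.29759 + 0.52823·0.95469·0.55919) = 32.32231°
λ₂ = λ₁ + atan2(sin θ sin δ cos φ₁, cos δ − sin φ₁ sin φ₂) = -137.95468°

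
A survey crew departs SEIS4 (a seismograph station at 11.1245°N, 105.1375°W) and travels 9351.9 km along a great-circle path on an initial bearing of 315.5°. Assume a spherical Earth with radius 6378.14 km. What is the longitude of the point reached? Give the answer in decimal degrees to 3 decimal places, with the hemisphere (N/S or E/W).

δ = d/R = 9351.9/6378.14 = 1.466243 rad
φ₂ = arcsin(sin φ₁ cos δ + cos φ₁ sin δ cos θ)
   = arcsin(0.19294·0.10436 + 0.98121·0.99454·0.71325) = 45.73859°
λ₂ = λ₁ + atan2(sin θ sin δ cos φ₁, cos δ − sin φ₁ sin φ₂) = 162.03227°

162.032°E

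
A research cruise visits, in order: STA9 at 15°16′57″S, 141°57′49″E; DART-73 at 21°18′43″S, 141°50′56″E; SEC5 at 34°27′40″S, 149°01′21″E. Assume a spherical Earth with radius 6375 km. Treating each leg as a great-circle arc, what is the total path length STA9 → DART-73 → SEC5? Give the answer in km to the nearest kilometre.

2294 km

STA9: φ = -15.28250°, λ = +141.96361°
DART-73: φ = -21.31194°, λ = +141.84889°
SEC5: φ = -34.46111°, λ = +149.02250°
STA9→DART-73: c = 0.105251 rad, d = 670.97 km
DART-73→SEC5: c = 0.254583 rad, d = 1622.96 km
Total = 670.97 + 1622.96 = 2293.94 km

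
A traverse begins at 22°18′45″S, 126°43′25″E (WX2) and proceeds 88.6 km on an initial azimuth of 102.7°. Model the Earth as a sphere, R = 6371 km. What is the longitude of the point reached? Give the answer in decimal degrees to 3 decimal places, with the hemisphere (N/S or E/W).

127.565°E

WX2: φ = -22.31250°, λ = +126.72361°
δ = d/R = 88.6/6371 = 0.013907 rad
φ₂ = arcsin(sin φ₁ cos δ + cos φ₁ sin δ cos θ)
   = arcsin(-0.37966·0.99990 + 0.92513·0.01391·-0.21985) = -22.48550°
λ₂ = λ₁ + atan2(sin θ sin δ cos φ₁, cos δ − sin φ₁ sin φ₂) = 127.56487°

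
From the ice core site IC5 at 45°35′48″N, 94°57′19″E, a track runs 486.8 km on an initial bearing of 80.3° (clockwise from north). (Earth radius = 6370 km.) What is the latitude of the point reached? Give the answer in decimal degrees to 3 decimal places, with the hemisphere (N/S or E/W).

46.166°N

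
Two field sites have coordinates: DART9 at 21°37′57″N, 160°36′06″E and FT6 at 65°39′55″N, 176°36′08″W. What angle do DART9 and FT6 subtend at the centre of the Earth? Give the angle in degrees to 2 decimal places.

46.45°

DART9: φ = +21.63250°, λ = +160.60167°
FT6: φ = +65.66528°, λ = -176.60222°
Δφ = 44.0328°,  Δλ = 22.7961°
a = sin²(Δφ/2) + cos φ₁ cos φ₂ sin²(Δλ/2) = 0.155489
c = 2·arcsin(√a) = 0.810657 rad = 46.4472°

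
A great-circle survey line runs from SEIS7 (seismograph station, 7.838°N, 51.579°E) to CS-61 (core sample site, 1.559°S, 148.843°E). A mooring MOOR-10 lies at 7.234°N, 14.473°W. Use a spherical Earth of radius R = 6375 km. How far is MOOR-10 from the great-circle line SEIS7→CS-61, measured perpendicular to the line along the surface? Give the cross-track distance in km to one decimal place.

388.8 km

δ₁₃ = central angle SEIS7→MOOR-10 = 1.141659 rad  (haversine)
θ₁₃ = bearing SEIS7→MOOR-10 = 274.404°,  θ₁₂ = bearing SEIS7→CS-61 = 90.561°
dₓₜ = R·arcsin(sin δ₁₃ · sin(θ₁₃ − θ₁₂)) = 6375·arcsin(0.90932·sin(183.843°)) = -388.769 km
|dₓₜ| = 388.769 km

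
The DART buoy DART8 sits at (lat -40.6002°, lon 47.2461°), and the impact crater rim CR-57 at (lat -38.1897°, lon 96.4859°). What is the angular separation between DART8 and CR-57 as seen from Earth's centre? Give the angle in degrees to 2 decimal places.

37.63°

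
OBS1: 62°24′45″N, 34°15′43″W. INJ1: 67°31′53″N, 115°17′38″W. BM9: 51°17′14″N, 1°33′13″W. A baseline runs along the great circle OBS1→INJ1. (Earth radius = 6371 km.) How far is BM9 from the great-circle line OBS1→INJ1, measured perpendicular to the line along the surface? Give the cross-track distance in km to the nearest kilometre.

1048 km

OBS1: φ = +62.41250°, λ = -34.26194°
INJ1: φ = +67.53139°, λ = -115.29389°
BM9: φ = +51.28722°, λ = -1.55361°
δ₁₃ = central angle OBS1→BM9 = 0.361743 rad  (haversine)
θ₁₃ = bearing OBS1→BM9 = 107.269°,  θ₁₂ = bearing OBS1→INJ1 = 314.820°
dₓₜ = R·arcsin(sin δ₁₃ · sin(θ₁₃ − θ₁₂)) = 6371·arcsin(0.35391·sin(-207.552°)) = 1047.631 km
|dₓₜ| = 1047.631 km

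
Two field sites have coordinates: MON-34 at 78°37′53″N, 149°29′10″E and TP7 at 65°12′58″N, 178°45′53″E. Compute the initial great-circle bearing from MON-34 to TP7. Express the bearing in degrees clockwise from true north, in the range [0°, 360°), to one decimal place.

131.2°

MON-34: φ = +78.63139°, λ = +149.48611°
TP7: φ = +65.21611°, λ = +178.76472°
Δλ = 29.2786°
y = sin Δλ · cos φ₂ = 0.205011
x = cos φ₁ sin φ₂ − sin φ₁ cos φ₂ cos Δλ = -0.179506
θ = atan2(y, x) = 131.2052° → 131.2052° (mod 360°)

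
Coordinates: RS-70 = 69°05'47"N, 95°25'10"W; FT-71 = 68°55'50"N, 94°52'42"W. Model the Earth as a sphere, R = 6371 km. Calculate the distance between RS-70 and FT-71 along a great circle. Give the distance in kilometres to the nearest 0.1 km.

RS-70: φ = +69.09639°, λ = -95.41944°
FT-71: φ = +68.93056°, λ = -94.87833°
Δφ = -0.1658°,  Δλ = 0.5411°
a = sin²(Δφ/2) + cos φ₁ cos φ₂ sin²(Δλ/2) = 0.000005
c = 2·arcsin(√a) = 0.004452 rad = 0.2551°
d = R·c = 6371 × 0.004452 = 28.4 km

28.4 km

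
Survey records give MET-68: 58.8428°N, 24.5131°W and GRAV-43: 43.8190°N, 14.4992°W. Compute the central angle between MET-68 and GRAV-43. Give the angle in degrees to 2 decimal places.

Δφ = -15.0238°,  Δλ = 10.0139°
a = sin²(Δφ/2) + cos φ₁ cos φ₂ sin²(Δλ/2) = 0.019934
c = 2·arcsin(√a) = 0.283326 rad = 16.2334°

16.23°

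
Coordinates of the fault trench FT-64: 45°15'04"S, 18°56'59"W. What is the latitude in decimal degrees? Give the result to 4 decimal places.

45.2511°S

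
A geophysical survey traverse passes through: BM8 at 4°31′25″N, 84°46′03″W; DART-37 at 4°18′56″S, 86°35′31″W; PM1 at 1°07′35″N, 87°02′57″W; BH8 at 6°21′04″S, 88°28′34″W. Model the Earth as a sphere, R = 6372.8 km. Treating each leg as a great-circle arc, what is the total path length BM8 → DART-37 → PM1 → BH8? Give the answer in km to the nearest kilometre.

BM8: φ = +4.52361°, λ = -84.76750°
DART-37: φ = -4.31556°, λ = -86.59194°
PM1: φ = +1.12639°, λ = -87.04917°
BH8: φ = -6.35111°, λ = -88.47611°
BM8→DART-37: c = 0.157518 rad, d = 1003.83 km
DART-37→PM1: c = 0.095314 rad, d = 607.42 km
PM1→BH8: c = 0.132854 rad, d = 846.65 km
Total = 1003.83 + 607.42 + 846.65 = 2457.90 km

2458 km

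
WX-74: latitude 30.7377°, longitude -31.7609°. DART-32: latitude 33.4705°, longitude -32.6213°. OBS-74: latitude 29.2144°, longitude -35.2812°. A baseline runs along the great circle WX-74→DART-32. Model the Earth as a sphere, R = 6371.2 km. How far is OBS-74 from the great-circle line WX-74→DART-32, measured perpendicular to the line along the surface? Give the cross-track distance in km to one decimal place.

372.1 km

δ₁₃ = central angle WX-74→OBS-74 = 0.059489 rad  (haversine)
θ₁₃ = bearing WX-74→OBS-74 = 244.344°,  θ₁₂ = bearing WX-74→DART-32 = 345.294°
dₓₜ = R·arcsin(sin δ₁₃ · sin(θ₁₃ − θ₁₂)) = 6371.2·arcsin(0.05945·sin(-100.950°)) = -372.105 km
|dₓₜ| = 372.105 km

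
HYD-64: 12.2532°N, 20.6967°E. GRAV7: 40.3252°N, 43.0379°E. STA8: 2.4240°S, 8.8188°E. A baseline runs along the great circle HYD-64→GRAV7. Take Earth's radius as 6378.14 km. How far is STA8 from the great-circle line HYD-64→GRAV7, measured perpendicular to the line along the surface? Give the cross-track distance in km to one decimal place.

307.8 km

δ₁₃ = central angle HYD-64→STA8 = 0.328698 rad  (haversine)
θ₁₃ = bearing HYD-64→STA8 = 219.571°,  θ₁₂ = bearing HYD-64→GRAV7 = 30.978°
dₓₜ = R·arcsin(sin δ₁₃ · sin(θ₁₃ − θ₁₂)) = 6378.14·arcsin(0.32281·sin(188.593°)) = -307.766 km
|dₓₜ| = 307.766 km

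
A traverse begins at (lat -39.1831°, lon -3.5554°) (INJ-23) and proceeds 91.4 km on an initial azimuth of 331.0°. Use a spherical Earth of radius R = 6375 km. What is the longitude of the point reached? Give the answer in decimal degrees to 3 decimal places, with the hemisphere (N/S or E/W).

4.064°W

δ = d/R = 91.4/6375 = 0.014337 rad
φ₂ = arcsin(sin φ₁ cos δ + cos φ₁ sin δ cos θ)
   = arcsin(-0.63180·0.99990 + 0.77513·0.01434·0.87462) = -38.46352°
λ₂ = λ₁ + atan2(sin θ sin δ cos φ₁, cos δ − sin φ₁ sin φ₂) = -4.06401°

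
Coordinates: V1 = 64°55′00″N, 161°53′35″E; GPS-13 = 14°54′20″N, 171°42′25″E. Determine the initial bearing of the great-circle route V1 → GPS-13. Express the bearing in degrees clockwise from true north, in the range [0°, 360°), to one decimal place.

V1: φ = +64.91667°, λ = +161.89306°
GPS-13: φ = +14.90556°, λ = +171.70694°
Δλ = 9.8139°
y = sin Δλ · cos φ₂ = 0.164713
x = cos φ₁ sin φ₂ − sin φ₁ cos φ₂ cos Δλ = -0.753362
θ = atan2(y, x) = 167.6671° → 167.6671° (mod 360°)

167.7°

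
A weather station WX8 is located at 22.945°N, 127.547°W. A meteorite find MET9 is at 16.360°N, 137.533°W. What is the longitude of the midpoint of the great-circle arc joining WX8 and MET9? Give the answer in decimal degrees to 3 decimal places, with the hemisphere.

Bx = cos φ₂ cos Δλ = 0.944974,  By = cos φ₂ sin Δλ = -0.166386
φₘ = atan2(sin φ₁ + sin φ₂, √((cos φ₁ + Bx)² + By²)) = 19.72156°
λₘ = λ₁ + atan2(By, cos φ₁ + Bx) = -132.64284°

132.643°W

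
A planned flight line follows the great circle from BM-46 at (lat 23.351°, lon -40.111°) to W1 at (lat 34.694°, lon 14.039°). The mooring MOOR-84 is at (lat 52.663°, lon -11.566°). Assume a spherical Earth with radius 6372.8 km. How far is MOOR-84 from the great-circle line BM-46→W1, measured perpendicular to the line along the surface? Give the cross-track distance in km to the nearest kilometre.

δ₁₃ = central angle BM-46→MOOR-84 = 0.636333 rad  (haversine)
θ₁₃ = bearing BM-46→MOOR-84 = 29.190°,  θ₁₂ = bearing BM-46→W1 = 63.539°
dₓₜ = R·arcsin(sin δ₁₃ · sin(θ₁₃ − θ₁₂)) = 6372.8·arcsin(0.59425·sin(-34.349°)) = -2178.997 km
|dₓₜ| = 2178.997 km

2179 km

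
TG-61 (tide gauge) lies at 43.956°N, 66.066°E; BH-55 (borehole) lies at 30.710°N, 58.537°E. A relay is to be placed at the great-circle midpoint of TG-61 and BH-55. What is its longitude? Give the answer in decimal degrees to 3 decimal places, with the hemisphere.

Bx = cos φ₂ cos Δλ = 0.852351,  By = cos φ₂ sin Δλ = -0.112653
φₘ = atan2(sin φ₁ + sin φ₂, √((cos φ₁ + Bx)² + By²)) = 37.39222°
λₘ = λ₁ + atan2(By, cos φ₁ + Bx) = 61.96765°

61.968°E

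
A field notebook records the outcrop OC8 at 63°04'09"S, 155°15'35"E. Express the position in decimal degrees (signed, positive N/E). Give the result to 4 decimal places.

-63.0692°, +155.2597°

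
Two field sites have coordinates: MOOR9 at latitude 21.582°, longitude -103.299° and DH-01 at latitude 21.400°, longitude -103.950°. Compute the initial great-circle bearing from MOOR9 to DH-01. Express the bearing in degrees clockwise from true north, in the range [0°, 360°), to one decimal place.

Δλ = -0.6510°
y = sin Δλ · cos φ₂ = -0.010579
x = cos φ₁ sin φ₂ − sin φ₁ cos φ₂ cos Δλ = -0.003154
θ = atan2(y, x) = -106.6040° → 253.3960° (mod 360°)

253.4°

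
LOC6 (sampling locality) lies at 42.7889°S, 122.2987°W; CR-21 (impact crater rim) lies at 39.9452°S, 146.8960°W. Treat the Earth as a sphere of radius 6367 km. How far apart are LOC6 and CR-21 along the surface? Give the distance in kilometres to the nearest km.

Δφ = 2.8437°,  Δλ = -24.5973°
a = sin²(Δφ/2) + cos φ₁ cos φ₂ sin²(Δλ/2) = 0.026143
c = 2·arcsin(√a) = 0.324802 rad = 18.6098°
d = R·c = 6367 × 0.324802 = 2068.0 km

2068 km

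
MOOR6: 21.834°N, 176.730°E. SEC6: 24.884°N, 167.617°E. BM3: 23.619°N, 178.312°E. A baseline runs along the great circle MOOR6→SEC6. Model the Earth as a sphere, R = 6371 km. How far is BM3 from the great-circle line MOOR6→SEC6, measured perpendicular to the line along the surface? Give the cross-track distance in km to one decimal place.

δ₁₃ = central angle MOOR6→BM3 = 0.040238 rad  (haversine)
θ₁₃ = bearing MOOR6→BM3 = 38.962°,  θ₁₂ = bearing MOOR6→SEC6 = 291.800°
dₓₜ = R·arcsin(sin δ₁₃ · sin(θ₁₃ − θ₁₂)) = 6371·arcsin(0.04023·sin(-252.838°)) = 244.934 km
|dₓₜ| = 244.934 km

244.9 km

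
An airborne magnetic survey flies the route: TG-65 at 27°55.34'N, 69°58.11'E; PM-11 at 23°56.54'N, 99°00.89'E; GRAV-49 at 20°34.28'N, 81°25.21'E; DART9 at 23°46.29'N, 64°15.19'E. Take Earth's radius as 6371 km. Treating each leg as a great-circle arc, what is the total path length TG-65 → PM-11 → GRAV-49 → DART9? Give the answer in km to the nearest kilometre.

TG-65: φ = +27.92233°, λ = +69.96850°
PM-11: φ = +23.94233°, λ = +99.01483°
GRAV-49: φ = +20.57133°, λ = +81.42017°
DART9: φ = +23.77150°, λ = +64.25317°
TG-65→PM-11: c = 0.460073 rad, d = 2931.13 km
PM-11→GRAV-49: c = 0.290013 rad, d = 1847.67 km
GRAV-49→DART9: c = 0.282833 rad, d = 1801.93 km
Total = 2931.13 + 1847.67 + 1801.93 = 6580.73 km

6581 km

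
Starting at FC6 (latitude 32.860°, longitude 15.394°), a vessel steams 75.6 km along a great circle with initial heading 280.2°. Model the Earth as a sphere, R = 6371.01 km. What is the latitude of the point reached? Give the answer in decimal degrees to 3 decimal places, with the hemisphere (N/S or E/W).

δ = d/R = 75.6/6371.01 = 0.011866 rad
φ₂ = arcsin(sin φ₁ cos δ + cos φ₁ sin δ cos θ)
   = arcsin(0.54259·0.99993 + 0.84000·0.01187·0.17708) = 32.97787°
λ₂ = λ₁ + atan2(sin θ sin δ cos φ₁, cos δ − sin φ₁ sin φ₂) = 14.59633°

32.978°N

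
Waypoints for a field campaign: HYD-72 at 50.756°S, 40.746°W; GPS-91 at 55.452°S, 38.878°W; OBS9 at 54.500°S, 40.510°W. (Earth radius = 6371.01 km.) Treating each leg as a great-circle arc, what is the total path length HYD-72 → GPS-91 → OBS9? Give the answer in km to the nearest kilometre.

685 km

HYD-72→GPS-91: c = 0.084257 rad, d = 536.80 km
GPS-91→OBS9: c = 0.023308 rad, d = 148.49 km
Total = 536.80 + 148.49 = 685.30 km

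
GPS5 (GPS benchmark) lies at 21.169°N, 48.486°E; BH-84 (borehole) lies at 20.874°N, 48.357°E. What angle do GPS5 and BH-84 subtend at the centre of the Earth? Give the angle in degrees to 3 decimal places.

0.319°

Δφ = -0.2950°,  Δλ = -0.1290°
a = sin²(Δφ/2) + cos φ₁ cos φ₂ sin²(Δλ/2) = 0.000008
c = 2·arcsin(√a) = 0.005561 rad = 0.3186°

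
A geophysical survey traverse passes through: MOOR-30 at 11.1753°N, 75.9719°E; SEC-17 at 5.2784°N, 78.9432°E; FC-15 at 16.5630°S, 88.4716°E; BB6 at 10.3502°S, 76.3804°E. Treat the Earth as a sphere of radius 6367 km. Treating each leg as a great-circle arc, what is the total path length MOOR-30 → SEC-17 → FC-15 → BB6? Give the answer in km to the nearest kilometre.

4853 km

MOOR-30→SEC-17: c = 0.114997 rad, d = 732.19 km
SEC-17→FC-15: c = 0.415166 rad, d = 2643.36 km
FC-15→BB6: c = 0.231999 rad, d = 1477.14 km
Total = 732.19 + 2643.36 + 1477.14 = 4852.69 km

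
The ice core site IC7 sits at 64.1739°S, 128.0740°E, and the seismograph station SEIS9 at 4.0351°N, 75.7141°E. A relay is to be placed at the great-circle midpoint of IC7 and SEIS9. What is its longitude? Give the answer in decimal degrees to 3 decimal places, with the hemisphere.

Bx = cos φ₂ cos Δλ = 0.609186,  By = cos φ₂ sin Δλ = -0.789899
φₘ = atan2(sin φ₁ + sin φ₂, √((cos φ₁ + Bx)² + By²)) = -32.35387°
λₘ = λ₁ + atan2(By, cos φ₁ + Bx) = 90.98436°

90.984°E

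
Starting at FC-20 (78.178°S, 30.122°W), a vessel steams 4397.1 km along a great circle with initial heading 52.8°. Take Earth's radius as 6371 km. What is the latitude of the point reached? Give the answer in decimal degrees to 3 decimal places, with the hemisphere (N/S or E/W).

42.525°S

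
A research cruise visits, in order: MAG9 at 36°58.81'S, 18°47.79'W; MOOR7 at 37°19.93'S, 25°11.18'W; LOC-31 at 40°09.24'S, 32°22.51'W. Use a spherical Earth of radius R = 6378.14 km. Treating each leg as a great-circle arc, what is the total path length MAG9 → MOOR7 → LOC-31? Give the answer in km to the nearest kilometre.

1267 km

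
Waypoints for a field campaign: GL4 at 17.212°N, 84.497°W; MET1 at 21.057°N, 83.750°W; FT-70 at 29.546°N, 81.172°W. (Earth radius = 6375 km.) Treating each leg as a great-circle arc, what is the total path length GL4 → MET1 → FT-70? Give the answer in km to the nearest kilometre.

1414 km

GL4→MET1: c = 0.068228 rad, d = 434.96 km
MET1→FT-70: c = 0.153627 rad, d = 979.37 km
Total = 434.96 + 979.37 = 1414.33 km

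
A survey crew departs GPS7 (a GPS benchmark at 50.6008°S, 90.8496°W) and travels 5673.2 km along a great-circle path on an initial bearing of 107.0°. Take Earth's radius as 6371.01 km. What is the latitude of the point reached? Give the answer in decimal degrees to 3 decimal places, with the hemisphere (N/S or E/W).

δ = d/R = 5673.2/6371.01 = 0.890471 rad
φ₂ = arcsin(sin φ₁ cos δ + cos φ₁ sin δ cos θ)
   = arcsin(-0.77274·0.62905 + 0.63472·0.77737·-0.29237) = -39.07594°
λ₂ = λ₁ + atan2(sin θ sin δ cos φ₁, cos δ − sin φ₁ sin φ₂) = -17.59256°

39.076°S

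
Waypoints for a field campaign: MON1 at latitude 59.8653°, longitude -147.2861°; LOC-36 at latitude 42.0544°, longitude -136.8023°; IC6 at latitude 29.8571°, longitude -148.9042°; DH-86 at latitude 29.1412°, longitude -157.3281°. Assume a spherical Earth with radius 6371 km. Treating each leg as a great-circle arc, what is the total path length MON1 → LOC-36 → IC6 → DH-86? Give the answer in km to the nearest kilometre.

MON1→LOC-36: c = 0.330598 rad, d = 2106.24 km
LOC-36→IC6: c = 0.272449 rad, d = 1735.77 km
IC6→DH-86: c = 0.128544 rad, d = 818.95 km
Total = 2106.24 + 1735.77 + 818.95 = 4660.97 km

4661 km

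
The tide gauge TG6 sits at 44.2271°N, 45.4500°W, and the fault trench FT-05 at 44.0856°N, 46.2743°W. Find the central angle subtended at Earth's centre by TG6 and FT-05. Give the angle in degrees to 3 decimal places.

0.608°

Δφ = -0.1415°,  Δλ = -0.8243°
a = sin²(Δφ/2) + cos φ₁ cos φ₂ sin²(Δλ/2) = 0.000028
c = 2·arcsin(√a) = 0.010613 rad = 0.6081°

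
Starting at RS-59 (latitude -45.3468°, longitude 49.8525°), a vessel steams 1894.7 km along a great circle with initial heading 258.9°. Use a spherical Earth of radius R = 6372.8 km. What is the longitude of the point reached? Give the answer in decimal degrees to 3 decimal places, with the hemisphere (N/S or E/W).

δ = d/R = 1894.7/6372.8 = 0.297310 rad
φ₂ = arcsin(sin φ₁ cos δ + cos φ₁ sin δ cos θ)
   = arcsin(-0.71137·0.95613 + 0.70281·0.29295·-0.19252) = -46.03817°
λ₂ = λ₁ + atan2(sin θ sin δ cos φ₁, cos δ − sin φ₁ sin φ₂) = 25.38895°

25.389°E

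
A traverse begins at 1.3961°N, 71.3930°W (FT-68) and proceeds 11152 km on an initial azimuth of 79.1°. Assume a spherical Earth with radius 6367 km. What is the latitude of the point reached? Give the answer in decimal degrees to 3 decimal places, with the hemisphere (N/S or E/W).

δ = d/R = 11152/6367 = 1.751531 rad
φ₂ = arcsin(sin φ₁ cos δ + cos φ₁ sin δ cos θ)
   = arcsin(0.02436·-0.17975 + 0.99970·0.98371·0.18910) = 10.46184°
λ₂ = λ₁ + atan2(sin θ sin δ cos φ₁, cos δ − sin φ₁ sin φ₂) = 29.40493°

10.462°N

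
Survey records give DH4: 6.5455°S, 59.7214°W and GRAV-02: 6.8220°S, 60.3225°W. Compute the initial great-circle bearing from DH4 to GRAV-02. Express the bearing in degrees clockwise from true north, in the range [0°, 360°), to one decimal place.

245.1°

Δλ = -0.6011°
y = sin Δλ · cos φ₂ = -0.010417
x = cos φ₁ sin φ₂ − sin φ₁ cos φ₂ cos Δλ = -0.004832
θ = atan2(y, x) = -114.8854° → 245.1146° (mod 360°)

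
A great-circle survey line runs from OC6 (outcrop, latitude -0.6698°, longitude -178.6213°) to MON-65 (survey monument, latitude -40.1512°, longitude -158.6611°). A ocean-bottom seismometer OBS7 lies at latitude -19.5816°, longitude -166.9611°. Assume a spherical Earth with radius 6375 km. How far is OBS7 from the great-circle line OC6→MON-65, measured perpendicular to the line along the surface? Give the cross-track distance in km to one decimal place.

δ₁₃ = central angle OC6→OBS7 = 0.385589 rad  (haversine)
θ₁₃ = bearing OC6→OBS7 = 149.583°,  θ₁₂ = bearing OC6→MON-65 = 157.705°
dₓₜ = R·arcsin(sin δ₁₃ · sin(θ₁₃ − θ₁₂)) = 6375·arcsin(0.37611·sin(-8.122°)) = -338.920 km
|dₓₜ| = 338.920 km

338.9 km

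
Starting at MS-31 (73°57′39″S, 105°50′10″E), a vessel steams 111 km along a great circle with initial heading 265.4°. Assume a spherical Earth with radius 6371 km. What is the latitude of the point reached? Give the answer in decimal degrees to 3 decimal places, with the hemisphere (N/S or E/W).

MS-31: φ = -73.96083°, λ = +105.83611°
δ = d/R = 111/6371 = 0.017423 rad
φ₂ = arcsin(sin φ₁ cos δ + cos φ₁ sin δ cos θ)
   = arcsin(-0.96107·0.99985 + 0.27629·0.01742·-0.08020) = -74.01072°
λ₂ = λ₁ + atan2(sin θ sin δ cos φ₁, cos δ − sin φ₁ sin φ₂) = 102.22161°

74.011°S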